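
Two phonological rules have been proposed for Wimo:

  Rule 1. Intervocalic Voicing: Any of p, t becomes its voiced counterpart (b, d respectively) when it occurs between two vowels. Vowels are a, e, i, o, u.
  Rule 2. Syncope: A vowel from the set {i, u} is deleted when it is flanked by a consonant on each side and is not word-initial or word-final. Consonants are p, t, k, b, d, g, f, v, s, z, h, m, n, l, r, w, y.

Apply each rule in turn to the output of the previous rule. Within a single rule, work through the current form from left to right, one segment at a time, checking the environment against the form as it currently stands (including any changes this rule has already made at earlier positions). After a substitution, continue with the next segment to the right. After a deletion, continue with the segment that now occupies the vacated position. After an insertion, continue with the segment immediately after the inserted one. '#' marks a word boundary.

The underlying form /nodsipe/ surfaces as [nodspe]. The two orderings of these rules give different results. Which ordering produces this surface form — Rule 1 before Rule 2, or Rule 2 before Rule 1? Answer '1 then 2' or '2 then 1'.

Order 1 then 2:
  1 Intervocalic Voicing: [nodsipe] → [nodsibe]
  2 Syncope: [nodsibe] → [nodsbe]
  result: [nodsbe]
Order 2 then 1:
  2 Syncope: [nodsipe] → [nodspe]
  1 Intervocalic Voicing: no change — [nodspe]
  result: [nodspe]

2 then 1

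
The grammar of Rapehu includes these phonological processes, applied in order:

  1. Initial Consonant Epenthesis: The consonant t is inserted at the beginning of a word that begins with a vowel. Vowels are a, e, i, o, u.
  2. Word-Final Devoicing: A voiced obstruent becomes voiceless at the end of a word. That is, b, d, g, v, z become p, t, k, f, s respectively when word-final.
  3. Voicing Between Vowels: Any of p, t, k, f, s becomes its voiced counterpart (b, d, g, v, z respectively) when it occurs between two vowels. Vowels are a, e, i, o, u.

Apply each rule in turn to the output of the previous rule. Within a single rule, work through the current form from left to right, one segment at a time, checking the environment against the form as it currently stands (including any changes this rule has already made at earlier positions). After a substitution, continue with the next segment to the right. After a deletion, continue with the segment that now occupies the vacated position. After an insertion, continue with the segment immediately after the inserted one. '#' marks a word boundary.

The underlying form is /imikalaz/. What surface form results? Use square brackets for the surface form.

[timigalas]

1 Initial Consonant Epenthesis: [imikalaz] → [timikalaz]
2 Word-Final Devoicing: [timikalaz] → [timikalas]
3 Voicing Between Vowels: [timikalas] → [timigalas]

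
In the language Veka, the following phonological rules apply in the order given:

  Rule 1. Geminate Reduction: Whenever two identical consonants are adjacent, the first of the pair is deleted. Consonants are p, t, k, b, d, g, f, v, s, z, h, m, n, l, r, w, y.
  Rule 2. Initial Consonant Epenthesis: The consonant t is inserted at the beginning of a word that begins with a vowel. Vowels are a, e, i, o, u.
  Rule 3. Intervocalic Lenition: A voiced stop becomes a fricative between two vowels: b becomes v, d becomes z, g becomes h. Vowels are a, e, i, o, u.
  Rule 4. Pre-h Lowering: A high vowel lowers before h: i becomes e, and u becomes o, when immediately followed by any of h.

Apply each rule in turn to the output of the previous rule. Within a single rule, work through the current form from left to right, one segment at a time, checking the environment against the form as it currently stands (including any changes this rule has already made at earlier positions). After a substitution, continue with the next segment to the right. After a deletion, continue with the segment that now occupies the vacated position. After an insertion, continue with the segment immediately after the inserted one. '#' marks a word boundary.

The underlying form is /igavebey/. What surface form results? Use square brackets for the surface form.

Rule 1 Geminate Reduction: no change — [igavebey]
Rule 2 Initial Consonant Epenthesis: [igavebey] → [tigavebey]
Rule 3 Intervocalic Lenition: [tigavebey] → [tihavevey]
Rule 4 Pre-h Lowering: [tihavevey] → [tehavevey]

[tehavevey]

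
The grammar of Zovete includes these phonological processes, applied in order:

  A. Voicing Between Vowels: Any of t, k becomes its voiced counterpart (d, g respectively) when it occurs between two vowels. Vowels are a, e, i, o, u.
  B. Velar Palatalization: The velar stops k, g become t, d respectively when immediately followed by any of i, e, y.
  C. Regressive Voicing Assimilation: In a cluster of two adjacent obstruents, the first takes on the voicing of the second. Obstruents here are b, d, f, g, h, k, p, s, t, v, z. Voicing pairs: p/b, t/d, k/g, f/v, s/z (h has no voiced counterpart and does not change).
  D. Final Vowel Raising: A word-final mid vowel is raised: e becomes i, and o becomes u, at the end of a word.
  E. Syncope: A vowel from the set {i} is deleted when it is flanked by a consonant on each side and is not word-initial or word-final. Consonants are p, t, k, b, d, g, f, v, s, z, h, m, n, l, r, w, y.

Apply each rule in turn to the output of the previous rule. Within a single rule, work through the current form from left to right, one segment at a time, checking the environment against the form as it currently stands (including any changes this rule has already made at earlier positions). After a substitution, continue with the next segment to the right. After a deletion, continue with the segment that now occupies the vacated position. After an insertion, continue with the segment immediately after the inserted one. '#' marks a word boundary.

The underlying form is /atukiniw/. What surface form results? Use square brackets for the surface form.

[adudnw]

A Voicing Between Vowels: [atukiniw] → [aduginiw]
B Velar Palatalization: [aduginiw] → [adudiniw]
C Regressive Voicing Assimilation: no change — [adudiniw]
D Final Vowel Raising: no change — [adudiniw]
E Syncope: [adudiniw] → [adudnw]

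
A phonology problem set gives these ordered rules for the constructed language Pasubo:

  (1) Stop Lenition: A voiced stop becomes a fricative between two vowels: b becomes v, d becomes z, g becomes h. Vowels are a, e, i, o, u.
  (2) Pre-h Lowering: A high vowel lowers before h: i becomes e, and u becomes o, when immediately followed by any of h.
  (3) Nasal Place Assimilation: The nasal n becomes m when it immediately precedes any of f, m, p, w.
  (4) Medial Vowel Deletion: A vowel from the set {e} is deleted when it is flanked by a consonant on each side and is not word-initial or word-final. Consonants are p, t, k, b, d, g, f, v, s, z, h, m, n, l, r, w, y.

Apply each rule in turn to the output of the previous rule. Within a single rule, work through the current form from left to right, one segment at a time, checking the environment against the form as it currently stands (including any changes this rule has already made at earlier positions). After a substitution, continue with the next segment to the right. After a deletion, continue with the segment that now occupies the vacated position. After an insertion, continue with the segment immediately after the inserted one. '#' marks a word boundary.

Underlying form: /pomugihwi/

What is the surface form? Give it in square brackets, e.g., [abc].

[pomohhwi]

(1) Stop Lenition: [pomugihwi] → [pomuhihwi]
(2) Pre-h Lowering: [pomuhihwi] → [pomohehwi]
(3) Nasal Place Assimilation: no change — [pomohehwi]
(4) Medial Vowel Deletion: [pomohehwi] → [pomohhwi]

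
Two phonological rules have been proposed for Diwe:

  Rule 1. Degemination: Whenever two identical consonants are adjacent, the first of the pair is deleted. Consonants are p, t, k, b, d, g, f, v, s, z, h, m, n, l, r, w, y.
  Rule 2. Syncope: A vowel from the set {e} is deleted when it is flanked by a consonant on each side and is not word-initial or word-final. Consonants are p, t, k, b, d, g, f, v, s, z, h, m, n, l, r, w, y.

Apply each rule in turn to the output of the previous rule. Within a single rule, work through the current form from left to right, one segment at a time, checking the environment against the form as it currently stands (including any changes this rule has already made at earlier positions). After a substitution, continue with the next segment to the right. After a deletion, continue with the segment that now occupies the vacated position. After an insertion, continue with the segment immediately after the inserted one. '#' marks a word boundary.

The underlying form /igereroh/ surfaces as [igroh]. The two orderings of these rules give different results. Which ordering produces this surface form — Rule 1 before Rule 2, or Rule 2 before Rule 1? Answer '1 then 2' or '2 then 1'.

2 then 1

Order 1 then 2:
  1 Degemination: no change — [igereroh]
  2 Syncope: [igereroh] → [igrroh]
  result: [igrroh]
Order 2 then 1:
  2 Syncope: [igereroh] → [igrroh]
  1 Degemination: [igrroh] → [igroh]
  result: [igroh]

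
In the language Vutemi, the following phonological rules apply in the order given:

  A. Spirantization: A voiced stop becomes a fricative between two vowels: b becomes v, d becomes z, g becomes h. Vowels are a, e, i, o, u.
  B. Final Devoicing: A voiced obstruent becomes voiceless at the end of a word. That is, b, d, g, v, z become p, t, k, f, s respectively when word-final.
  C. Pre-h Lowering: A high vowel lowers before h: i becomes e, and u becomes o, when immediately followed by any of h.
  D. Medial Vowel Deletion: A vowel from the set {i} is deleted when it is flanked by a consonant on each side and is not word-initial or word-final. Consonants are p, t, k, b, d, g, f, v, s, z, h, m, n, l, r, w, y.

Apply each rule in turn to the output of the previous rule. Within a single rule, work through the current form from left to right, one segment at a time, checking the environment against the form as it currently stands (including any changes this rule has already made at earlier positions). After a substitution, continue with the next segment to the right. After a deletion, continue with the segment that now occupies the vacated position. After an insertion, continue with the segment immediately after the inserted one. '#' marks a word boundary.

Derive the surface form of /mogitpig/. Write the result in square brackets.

[mohtpk]

A Spirantization: [mogitpig] → [mohitpig]
B Final Devoicing: [mohitpig] → [mohitpik]
C Pre-h Lowering: no change — [mohitpik]
D Medial Vowel Deletion: [mohitpik] → [mohtpk]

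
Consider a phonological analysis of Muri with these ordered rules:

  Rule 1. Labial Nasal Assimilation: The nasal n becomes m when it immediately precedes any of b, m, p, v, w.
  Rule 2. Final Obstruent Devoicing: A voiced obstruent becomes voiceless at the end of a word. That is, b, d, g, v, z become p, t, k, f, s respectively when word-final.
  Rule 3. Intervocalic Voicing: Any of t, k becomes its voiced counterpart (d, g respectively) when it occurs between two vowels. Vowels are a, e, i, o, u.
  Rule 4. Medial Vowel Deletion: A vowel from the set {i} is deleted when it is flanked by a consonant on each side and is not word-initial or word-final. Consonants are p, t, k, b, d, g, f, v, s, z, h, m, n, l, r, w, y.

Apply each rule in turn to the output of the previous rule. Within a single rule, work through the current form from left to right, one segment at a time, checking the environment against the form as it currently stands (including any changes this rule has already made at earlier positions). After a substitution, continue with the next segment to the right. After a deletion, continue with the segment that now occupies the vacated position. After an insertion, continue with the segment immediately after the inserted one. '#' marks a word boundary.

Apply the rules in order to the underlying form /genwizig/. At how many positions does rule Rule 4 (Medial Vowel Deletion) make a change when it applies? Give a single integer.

2

Rule 1 Labial Nasal Assimilation: [genwizig] → [gemwizig]
Rule 2 Final Obstruent Devoicing: [gemwizig] → [gemwizik]
Rule 3 Intervocalic Voicing: no change — [gemwizik]
Rule 4 Medial Vowel Deletion: [gemwizik] → [gemwzk]
Rule Rule 4 changed 2 position(s).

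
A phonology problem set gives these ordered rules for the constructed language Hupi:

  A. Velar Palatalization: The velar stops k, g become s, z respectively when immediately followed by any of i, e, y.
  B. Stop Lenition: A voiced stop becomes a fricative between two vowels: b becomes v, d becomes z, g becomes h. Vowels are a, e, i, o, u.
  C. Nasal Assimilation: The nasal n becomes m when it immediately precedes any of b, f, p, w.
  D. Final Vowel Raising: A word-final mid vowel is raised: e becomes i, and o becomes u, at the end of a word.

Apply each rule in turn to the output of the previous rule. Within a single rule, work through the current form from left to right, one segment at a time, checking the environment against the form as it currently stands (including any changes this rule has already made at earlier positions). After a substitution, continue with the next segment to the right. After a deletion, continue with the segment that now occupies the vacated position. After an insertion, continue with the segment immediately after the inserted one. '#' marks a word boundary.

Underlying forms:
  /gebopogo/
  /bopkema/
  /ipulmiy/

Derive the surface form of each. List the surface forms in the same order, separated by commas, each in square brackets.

/gebopogo/:
  A Velar Palatalization: [gebopogo] → [zebopogo]
  B Stop Lenition: [zebopogo] → [zevopoho]
  C Nasal Assimilation: no change — [zevopoho]
  D Final Vowel Raising: [zevopoho] → [zevopohu]
/bopkema/:
  A Velar Palatalization: [bopkema] → [bopsema]
  B Stop Lenition: no change — [bopsema]
  C Nasal Assimilation: no change — [bopsema]
  D Final Vowel Raising: no change — [bopsema]
/ipulmiy/:
  A Velar Palatalization: no change — [ipulmiy]
  B Stop Lenition: no change — [ipulmiy]
  C Nasal Assimilation: no change — [ipulmiy]
  D Final Vowel Raising: no change — [ipulmiy]

[zevopohu], [bopsema], [ipulmiy]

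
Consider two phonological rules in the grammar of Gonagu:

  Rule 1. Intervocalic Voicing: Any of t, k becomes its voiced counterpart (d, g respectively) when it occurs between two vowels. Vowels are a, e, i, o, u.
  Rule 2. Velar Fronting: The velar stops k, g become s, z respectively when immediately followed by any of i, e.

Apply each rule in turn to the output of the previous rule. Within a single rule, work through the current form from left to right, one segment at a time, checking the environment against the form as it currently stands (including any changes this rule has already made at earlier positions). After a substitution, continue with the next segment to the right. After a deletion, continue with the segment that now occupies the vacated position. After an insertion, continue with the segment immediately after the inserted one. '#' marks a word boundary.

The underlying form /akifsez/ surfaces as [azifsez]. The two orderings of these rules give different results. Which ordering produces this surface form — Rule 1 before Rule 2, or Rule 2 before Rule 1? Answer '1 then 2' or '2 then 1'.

Order 1 then 2:
  1 Intervocalic Voicing: [akifsez] → [agifsez]
  2 Velar Fronting: [agifsez] → [azifsez]
  result: [azifsez]
Order 2 then 1:
  2 Velar Fronting: [akifsez] → [asifsez]
  1 Intervocalic Voicing: no change — [asifsez]
  result: [asifsez]

1 then 2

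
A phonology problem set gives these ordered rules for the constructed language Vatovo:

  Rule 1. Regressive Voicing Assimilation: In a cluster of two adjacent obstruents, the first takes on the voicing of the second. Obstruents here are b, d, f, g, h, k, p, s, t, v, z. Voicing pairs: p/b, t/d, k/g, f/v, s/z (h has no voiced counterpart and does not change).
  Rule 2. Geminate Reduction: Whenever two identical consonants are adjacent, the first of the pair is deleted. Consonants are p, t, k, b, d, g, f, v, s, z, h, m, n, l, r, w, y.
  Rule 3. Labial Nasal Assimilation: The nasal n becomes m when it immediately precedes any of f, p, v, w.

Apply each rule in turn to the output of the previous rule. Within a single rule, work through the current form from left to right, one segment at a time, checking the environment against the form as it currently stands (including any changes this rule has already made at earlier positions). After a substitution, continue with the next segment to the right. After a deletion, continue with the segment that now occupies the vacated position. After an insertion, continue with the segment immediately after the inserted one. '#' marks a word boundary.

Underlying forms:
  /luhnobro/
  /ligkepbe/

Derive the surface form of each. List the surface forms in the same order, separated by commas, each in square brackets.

[luhnobro], [likebe]

/luhnobro/:
  Rule 1 Regressive Voicing Assimilation: no change — [luhnobro]
  Rule 2 Geminate Reduction: no change — [luhnobro]
  Rule 3 Labial Nasal Assimilation: no change — [luhnobro]
/ligkepbe/:
  Rule 1 Regressive Voicing Assimilation: [ligkepbe] → [likkebbe]
  Rule 2 Geminate Reduction: [likkebbe] → [likebe]
  Rule 3 Labial Nasal Assimilation: no change — [likebe]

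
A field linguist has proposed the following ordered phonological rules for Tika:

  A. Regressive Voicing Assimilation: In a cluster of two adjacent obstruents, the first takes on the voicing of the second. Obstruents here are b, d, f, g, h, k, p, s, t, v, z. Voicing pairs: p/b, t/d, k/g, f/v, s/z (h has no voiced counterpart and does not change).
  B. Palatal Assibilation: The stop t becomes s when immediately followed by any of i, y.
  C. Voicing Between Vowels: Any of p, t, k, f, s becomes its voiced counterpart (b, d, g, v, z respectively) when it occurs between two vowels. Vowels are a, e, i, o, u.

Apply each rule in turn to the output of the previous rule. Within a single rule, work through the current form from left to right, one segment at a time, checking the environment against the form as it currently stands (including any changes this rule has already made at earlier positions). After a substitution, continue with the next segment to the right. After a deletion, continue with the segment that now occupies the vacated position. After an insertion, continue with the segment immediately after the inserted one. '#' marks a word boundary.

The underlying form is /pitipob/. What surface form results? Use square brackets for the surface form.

A Regressive Voicing Assimilation: no change — [pitipob]
B Palatal Assibilation: [pitipob] → [pisipob]
C Voicing Between Vowels: [pisipob] → [pizibob]

[pizibob]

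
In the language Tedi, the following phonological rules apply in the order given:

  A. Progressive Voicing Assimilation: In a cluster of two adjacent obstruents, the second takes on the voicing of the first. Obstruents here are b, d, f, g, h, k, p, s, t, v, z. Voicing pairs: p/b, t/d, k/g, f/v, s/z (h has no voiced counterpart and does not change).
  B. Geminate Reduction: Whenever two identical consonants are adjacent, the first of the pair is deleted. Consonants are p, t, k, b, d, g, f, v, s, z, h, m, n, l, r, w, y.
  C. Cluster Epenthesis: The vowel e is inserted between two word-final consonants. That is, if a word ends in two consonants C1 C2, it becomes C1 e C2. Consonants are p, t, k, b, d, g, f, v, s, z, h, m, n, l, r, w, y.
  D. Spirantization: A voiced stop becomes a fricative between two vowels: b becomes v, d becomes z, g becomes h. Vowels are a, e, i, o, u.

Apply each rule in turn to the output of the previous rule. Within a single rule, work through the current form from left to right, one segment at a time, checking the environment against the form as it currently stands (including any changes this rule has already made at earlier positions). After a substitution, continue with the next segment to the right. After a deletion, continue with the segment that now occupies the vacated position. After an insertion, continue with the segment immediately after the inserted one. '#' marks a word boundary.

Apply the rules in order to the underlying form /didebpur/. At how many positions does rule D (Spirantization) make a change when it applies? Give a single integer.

2

A Progressive Voicing Assimilation: [didebpur] → [didebbur]
B Geminate Reduction: [didebbur] → [didebur]
C Cluster Epenthesis: no change — [didebur]
D Spirantization: [didebur] → [dizevur]
Rule D changed 2 position(s).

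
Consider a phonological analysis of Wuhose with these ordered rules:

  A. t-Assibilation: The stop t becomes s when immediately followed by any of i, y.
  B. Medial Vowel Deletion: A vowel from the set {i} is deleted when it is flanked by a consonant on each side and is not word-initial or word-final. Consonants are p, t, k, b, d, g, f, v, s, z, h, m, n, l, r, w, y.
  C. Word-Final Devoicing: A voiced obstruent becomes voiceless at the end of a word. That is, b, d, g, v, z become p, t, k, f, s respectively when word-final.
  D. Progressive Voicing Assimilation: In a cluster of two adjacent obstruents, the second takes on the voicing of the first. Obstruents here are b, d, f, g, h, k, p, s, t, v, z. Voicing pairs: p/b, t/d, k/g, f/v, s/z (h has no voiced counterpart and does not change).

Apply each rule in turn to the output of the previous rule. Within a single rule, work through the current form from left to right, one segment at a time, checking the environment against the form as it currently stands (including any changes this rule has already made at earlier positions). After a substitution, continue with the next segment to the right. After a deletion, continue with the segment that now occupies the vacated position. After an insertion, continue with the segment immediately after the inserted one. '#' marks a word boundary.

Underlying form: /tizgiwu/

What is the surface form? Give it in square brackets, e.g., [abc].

[sskwu]

A t-Assibilation: [tizgiwu] → [sizgiwu]
B Medial Vowel Deletion: [sizgiwu] → [szgwu]
C Word-Final Devoicing: no change — [szgwu]
D Progressive Voicing Assimilation: [szgwu] → [sskwu]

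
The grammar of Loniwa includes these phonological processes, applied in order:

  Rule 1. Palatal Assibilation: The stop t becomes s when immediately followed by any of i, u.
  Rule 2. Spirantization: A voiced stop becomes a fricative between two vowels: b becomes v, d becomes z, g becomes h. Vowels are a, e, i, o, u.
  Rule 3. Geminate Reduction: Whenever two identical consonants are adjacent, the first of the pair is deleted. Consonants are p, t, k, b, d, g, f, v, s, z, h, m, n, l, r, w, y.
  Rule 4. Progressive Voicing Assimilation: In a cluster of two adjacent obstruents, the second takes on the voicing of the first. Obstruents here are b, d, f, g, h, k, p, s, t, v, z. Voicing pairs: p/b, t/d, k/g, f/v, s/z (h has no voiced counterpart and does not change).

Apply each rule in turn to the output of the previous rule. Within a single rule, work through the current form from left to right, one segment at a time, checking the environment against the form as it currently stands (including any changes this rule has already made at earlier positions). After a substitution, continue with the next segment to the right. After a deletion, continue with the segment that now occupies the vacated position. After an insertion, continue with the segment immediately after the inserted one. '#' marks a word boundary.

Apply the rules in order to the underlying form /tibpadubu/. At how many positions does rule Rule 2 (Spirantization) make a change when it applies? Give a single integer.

2

Rule 1 Palatal Assibilation: [tibpadubu] → [sibpadubu]
Rule 2 Spirantization: [sibpadubu] → [sibpazuvu]
Rule 3 Geminate Reduction: no change — [sibpazuvu]
Rule 4 Progressive Voicing Assimilation: [sibpazuvu] → [sibbazuvu]
Rule Rule 2 changed 2 position(s).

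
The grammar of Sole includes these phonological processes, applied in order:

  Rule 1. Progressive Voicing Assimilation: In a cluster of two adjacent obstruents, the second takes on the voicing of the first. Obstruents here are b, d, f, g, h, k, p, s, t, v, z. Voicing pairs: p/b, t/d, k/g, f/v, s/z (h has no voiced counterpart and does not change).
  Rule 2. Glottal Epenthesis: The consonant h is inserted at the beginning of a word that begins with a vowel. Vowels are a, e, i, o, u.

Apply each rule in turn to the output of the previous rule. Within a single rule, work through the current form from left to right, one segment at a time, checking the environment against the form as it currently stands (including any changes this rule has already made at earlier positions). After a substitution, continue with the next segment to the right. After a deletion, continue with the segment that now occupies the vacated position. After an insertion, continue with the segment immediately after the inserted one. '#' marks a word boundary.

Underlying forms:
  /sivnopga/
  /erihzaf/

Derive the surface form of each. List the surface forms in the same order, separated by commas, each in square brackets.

/sivnopga/:
  Rule 1 Progressive Voicing Assimilation: [sivnopga] → [sivnopka]
  Rule 2 Glottal Epenthesis: no change — [sivnopka]
/erihzaf/:
  Rule 1 Progressive Voicing Assimilation: [erihzaf] → [erihsaf]
  Rule 2 Glottal Epenthesis: [erihsaf] → [herihsaf]

[sivnopka], [herihsaf]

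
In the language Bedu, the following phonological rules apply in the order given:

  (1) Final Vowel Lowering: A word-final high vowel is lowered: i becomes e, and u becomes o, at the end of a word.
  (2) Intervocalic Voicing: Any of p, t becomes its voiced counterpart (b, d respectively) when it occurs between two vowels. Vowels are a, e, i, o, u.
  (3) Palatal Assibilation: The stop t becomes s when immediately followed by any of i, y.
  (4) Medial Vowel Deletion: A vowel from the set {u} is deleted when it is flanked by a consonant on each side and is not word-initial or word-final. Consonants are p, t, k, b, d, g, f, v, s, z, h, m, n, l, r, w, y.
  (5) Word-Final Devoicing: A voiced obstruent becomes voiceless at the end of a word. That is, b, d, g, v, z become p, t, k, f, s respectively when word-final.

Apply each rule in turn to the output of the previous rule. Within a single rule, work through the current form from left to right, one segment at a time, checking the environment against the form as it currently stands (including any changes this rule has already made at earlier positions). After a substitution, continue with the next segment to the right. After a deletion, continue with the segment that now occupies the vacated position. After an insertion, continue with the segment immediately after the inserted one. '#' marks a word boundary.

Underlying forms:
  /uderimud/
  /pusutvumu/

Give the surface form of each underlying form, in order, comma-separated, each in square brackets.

/uderimud/:
  (1) Final Vowel Lowering: no change — [uderimud]
  (2) Intervocalic Voicing: no change — [uderimud]
  (3) Palatal Assibilation: no change — [uderimud]
  (4) Medial Vowel Deletion: [uderimud] → [uderimd]
  (5) Word-Final Devoicing: [uderimd] → [uderimt]
/pusutvumu/:
  (1) Final Vowel Lowering: [pusutvumu] → [pusutvumo]
  (2) Intervocalic Voicing: no change — [pusutvumo]
  (3) Palatal Assibilation: no change — [pusutvumo]
  (4) Medial Vowel Deletion: [pusutvumo] → [pstvmo]
  (5) Word-Final Devoicing: no change — [pstvmo]

[uderimt], [pstvmo]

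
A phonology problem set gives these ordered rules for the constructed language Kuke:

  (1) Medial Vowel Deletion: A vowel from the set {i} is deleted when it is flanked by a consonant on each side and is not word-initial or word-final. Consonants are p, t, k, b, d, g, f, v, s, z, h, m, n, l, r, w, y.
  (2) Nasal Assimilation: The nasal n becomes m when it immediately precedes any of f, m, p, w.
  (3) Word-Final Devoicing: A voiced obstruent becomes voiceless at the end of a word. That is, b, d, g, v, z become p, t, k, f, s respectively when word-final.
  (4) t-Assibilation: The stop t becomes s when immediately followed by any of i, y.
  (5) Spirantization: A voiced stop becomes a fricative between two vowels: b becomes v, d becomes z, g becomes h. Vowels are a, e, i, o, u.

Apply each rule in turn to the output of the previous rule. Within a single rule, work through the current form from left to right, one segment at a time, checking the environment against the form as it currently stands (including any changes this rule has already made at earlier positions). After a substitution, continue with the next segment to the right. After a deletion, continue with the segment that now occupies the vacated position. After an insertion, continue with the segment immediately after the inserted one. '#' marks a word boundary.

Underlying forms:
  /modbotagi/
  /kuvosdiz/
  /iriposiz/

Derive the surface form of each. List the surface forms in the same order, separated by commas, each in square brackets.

/modbotagi/:
  (1) Medial Vowel Deletion: no change — [modbotagi]
  (2) Nasal Assimilation: no change — [modbotagi]
  (3) Word-Final Devoicing: no change — [modbotagi]
  (4) t-Assibilation: no change — [modbotagi]
  (5) Spirantization: [modbotagi] → [modbotahi]
/kuvosdiz/:
  (1) Medial Vowel Deletion: [kuvosdiz] → [kuvosdz]
  (2) Nasal Assimilation: no change — [kuvosdz]
  (3) Word-Final Devoicing: [kuvosdz] → [kuvosds]
  (4) t-Assibilation: no change — [kuvosds]
  (5) Spirantization: no change — [kuvosds]
/iriposiz/:
  (1) Medial Vowel Deletion: [iriposiz] → [irposz]
  (2) Nasal Assimilation: no change — [irposz]
  (3) Word-Final Devoicing: [irposz] → [irposs]
  (4) t-Assibilation: no change — [irposs]
  (5) Spirantization: no change — [irposs]

[modbotahi], [kuvosds], [irposs]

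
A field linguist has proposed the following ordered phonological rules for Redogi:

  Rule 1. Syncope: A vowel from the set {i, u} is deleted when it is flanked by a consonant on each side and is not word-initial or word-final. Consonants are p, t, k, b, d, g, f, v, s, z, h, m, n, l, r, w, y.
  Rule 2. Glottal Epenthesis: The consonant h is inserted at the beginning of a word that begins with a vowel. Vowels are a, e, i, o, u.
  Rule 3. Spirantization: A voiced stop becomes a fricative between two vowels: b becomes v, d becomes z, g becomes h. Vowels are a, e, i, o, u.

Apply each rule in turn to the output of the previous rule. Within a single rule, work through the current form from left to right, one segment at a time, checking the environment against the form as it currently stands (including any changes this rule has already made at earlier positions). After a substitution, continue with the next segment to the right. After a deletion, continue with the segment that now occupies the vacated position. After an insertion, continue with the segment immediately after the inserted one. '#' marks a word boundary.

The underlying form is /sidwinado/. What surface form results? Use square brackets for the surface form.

[sdwnazo]

Rule 1 Syncope: [sidwinado] → [sdwnado]
Rule 2 Glottal Epenthesis: no change — [sdwnado]
Rule 3 Spirantization: [sdwnado] → [sdwnazo]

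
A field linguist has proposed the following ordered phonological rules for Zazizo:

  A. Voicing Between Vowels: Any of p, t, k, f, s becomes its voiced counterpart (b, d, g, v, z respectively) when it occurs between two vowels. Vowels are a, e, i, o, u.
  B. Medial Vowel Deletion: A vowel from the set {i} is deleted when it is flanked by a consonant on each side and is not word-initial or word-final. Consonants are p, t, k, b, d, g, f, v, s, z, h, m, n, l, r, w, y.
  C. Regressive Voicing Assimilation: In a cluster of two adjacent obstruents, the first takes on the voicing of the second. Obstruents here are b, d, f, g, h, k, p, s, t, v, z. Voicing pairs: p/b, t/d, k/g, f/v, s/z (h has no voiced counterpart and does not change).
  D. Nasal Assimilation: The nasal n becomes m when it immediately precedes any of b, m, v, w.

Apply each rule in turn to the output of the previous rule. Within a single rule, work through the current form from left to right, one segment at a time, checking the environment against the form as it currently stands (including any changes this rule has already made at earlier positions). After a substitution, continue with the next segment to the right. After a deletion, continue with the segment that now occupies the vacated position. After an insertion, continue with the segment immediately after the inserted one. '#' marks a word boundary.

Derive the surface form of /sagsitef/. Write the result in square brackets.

A Voicing Between Vowels: [sagsitef] → [sagsidef]
B Medial Vowel Deletion: [sagsidef] → [sagsdef]
C Regressive Voicing Assimilation: [sagsdef] → [sakzdef]
D Nasal Assimilation: no change — [sakzdef]

[sakzdef]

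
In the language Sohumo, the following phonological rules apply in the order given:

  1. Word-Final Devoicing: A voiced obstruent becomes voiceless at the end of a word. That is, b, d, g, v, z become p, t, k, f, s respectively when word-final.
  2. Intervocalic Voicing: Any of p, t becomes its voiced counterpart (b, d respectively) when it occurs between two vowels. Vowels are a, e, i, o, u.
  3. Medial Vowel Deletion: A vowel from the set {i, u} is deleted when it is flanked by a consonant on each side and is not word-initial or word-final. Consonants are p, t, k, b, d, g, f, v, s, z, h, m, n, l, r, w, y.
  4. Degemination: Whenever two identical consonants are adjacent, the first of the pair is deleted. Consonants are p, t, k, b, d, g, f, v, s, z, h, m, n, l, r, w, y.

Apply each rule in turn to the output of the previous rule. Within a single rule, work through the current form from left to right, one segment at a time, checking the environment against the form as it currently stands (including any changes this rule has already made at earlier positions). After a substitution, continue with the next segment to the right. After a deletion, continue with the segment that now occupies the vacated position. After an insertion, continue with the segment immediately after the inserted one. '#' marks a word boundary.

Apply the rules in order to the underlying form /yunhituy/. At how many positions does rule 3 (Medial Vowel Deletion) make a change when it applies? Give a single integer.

1 Word-Final Devoicing: no change — [yunhituy]
2 Intervocalic Voicing: [yunhituy] → [yunhiduy]
3 Medial Vowel Deletion: [yunhiduy] → [ynhdy]
4 Degemination: no change — [ynhdy]
Rule 3 changed 3 position(s).

3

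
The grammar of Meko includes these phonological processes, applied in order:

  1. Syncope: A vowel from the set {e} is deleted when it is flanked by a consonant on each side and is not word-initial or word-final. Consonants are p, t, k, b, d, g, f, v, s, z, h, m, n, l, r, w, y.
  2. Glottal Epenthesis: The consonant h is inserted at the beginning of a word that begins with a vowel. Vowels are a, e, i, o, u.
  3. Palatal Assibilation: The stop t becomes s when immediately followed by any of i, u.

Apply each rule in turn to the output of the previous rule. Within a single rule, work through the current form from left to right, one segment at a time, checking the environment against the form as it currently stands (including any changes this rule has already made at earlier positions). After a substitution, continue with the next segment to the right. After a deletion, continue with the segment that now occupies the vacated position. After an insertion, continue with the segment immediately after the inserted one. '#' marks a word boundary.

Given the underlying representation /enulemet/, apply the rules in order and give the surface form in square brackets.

1 Syncope: [enulemet] → [enulmt]
2 Glottal Epenthesis: [enulmt] → [henulmt]
3 Palatal Assibilation: no change — [henulmt]

[henulmt]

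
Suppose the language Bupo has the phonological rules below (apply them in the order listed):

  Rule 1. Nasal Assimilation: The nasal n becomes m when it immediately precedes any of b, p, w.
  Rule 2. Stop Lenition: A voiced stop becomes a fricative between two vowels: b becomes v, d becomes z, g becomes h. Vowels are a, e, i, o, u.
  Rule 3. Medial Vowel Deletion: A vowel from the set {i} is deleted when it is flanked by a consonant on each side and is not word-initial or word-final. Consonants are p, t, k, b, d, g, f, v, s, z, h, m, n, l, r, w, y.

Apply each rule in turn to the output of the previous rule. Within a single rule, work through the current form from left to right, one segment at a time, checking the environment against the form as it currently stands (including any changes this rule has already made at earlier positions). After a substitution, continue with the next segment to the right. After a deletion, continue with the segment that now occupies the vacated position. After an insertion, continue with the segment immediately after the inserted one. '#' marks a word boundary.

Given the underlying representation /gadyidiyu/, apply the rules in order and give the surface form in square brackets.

Rule 1 Nasal Assimilation: no change — [gadyidiyu]
Rule 2 Stop Lenition: [gadyidiyu] → [gadyiziyu]
Rule 3 Medial Vowel Deletion: [gadyiziyu] → [gadyzyu]

[gadyzyu]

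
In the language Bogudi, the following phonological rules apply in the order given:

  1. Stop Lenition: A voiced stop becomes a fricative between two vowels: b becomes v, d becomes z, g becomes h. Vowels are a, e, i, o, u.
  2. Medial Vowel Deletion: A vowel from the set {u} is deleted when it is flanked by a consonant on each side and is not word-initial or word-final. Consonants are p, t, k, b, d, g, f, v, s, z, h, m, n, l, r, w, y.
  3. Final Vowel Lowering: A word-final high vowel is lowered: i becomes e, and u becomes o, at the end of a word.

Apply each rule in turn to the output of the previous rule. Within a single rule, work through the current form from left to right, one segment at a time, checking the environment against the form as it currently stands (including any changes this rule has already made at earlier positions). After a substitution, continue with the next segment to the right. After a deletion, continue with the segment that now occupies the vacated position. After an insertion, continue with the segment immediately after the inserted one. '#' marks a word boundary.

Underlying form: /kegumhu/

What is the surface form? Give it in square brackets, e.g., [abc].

[kehmho]

1 Stop Lenition: [kegumhu] → [kehumhu]
2 Medial Vowel Deletion: [kehumhu] → [kehmhu]
3 Final Vowel Lowering: [kehmhu] → [kehmho]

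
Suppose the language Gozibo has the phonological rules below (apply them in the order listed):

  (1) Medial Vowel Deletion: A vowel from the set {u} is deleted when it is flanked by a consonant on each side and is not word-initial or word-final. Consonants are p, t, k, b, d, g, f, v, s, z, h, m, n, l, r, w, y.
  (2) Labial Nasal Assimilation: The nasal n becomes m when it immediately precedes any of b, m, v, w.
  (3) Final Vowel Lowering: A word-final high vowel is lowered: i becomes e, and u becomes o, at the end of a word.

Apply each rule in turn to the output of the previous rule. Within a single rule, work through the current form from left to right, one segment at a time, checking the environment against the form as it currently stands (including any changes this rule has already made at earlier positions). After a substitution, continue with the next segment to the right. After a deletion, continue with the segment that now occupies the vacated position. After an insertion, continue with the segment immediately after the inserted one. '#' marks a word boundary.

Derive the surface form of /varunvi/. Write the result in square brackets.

(1) Medial Vowel Deletion: [varunvi] → [varnvi]
(2) Labial Nasal Assimilation: [varnvi] → [varmvi]
(3) Final Vowel Lowering: [varmvi] → [varmve]

[varmve]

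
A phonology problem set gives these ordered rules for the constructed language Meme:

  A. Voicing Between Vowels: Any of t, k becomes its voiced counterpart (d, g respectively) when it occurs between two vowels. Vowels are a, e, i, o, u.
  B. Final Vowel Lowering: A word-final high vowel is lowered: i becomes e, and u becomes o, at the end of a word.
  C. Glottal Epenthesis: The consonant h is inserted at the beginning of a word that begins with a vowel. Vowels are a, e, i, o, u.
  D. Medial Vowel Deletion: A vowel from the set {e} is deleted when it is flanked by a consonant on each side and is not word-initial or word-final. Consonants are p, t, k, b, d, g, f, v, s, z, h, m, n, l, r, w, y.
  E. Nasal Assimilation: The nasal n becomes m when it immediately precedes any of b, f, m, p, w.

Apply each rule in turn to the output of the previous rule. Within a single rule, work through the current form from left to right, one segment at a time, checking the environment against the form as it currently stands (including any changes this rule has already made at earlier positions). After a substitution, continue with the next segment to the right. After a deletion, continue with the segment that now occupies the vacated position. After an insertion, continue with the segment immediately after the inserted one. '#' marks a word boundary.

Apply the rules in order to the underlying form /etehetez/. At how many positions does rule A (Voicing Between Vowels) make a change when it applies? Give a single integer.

A Voicing Between Vowels: [etehetez] → [edehedez]
B Final Vowel Lowering: no change — [edehedez]
C Glottal Epenthesis: [edehedez] → [hedehedez]
D Medial Vowel Deletion: [hedehedez] → [hdhdz]
E Nasal Assimilation: no change — [hdhdz]
Rule A changed 2 position(s).

2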